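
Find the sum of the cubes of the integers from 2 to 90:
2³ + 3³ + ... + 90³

Use ∑_{k=1}^{n} k³ = [n(n+1)/2]², then subtract the first 1 terms.
∑_{k=1}^{90} k³ = [90×91/2]² = 4095² = 16769025
∑_{k=1}^{1} k³ = [1×2/2]² = 1² = 1
∑_{k=2}^{90} k³ = 16769025 - 1 = 16769024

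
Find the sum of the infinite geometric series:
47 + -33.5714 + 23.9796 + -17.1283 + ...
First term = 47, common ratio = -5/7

For |r| < 1, S = a / (1 - r)
S = 47 / (1 - (-5/7))
S = 47 / (12/7)
S = 329/12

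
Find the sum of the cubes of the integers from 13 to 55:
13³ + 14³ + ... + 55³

Use ∑_{k=1}^{n} k³ = [n(n+1)/2]², then subtract the first 12 terms.
∑_{k=1}^{55} k³ = [55×56/2]² = 1540² = 2371600
∑_{k=1}^{12} k³ = [12×13/2]² = 78² = 6084
∑_{k=13}^{55} k³ = 2371600 - 6084 = 2365516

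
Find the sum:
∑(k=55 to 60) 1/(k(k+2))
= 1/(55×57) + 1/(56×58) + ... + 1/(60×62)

Partial fractions: 1/(k(k+2)) = (1/2)[1/k - 1/(k+2)]
Telescoping leaves the first two and last two terms:
= (1/2)[1/55 + 1/56 - 1/61 - 1/62]
= 20481/11648560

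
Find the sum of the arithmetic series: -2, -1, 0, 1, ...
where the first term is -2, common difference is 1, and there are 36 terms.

Sₙ = n/2 × (first + last)
Last term = a + (n-1)d = -2 + (36-1)×1 = 33
S_36 = 36/2 × (-2 + 33)
S_36 = 36/2 × 31 = 558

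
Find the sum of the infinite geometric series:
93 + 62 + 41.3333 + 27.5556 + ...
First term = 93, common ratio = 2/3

For |r| < 1, S = a / (1 - r)
S = 93 / (1 - (2/3))
S = 93 / (1/3)
S = 279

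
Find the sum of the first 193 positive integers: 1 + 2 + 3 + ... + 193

Formula: ∑k = n(n+1)/2
= 193×194/2
= 37442/2
= 18721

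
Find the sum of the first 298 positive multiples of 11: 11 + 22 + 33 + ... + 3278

Factor out 11: = 11(1 + 2 + ... + 298) = 11 × n(n+1)/2
= 11 × 298×299/2
= 11 × 44551
= 490061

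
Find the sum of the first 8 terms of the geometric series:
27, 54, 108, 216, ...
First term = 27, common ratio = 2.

Sₙ = a(1 - rⁿ) / (1 - r)
S_8 = 27(1 - 2^8) / (1 - 2)
S_8 = 27(1 - 256) / (-1)
S_8 = 6885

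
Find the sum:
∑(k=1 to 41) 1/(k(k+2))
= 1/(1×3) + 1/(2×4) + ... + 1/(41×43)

Partial fractions: 1/(k(k+2)) = (1/2)[1/k - 1/(k+2)]
Telescoping leaves the first two and last two terms:
= (1/2)[1/1 + 1/2 - 1/42 - 1/43]
= 656/903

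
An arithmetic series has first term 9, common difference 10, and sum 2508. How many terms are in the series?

Using S = n/2 × [2a + (n-1)d]
2508 = n/2 × [2(9) + (n-1)(10)]
2508 = n/2 × [18 + 10n - 10]
5016 = n × [8 + 10n]
10n² + (8)n - 5016 = 0
Discriminant: Δ = (8)² - 4(10)(-5016) = 64 + 200640 = 200704
√Δ = 448
n = [-(8) + √Δ] / (2·10) = (-8 + 448) / 20 = 440 / 20 = 22
(The negative root is discarded since n must be a positive integer.)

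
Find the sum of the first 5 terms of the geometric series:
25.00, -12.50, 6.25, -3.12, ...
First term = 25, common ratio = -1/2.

Sₙ = a(1 - rⁿ) / (1 - r)
S_5 = 25(1 - (-1/2)^5) / (1 - (-1/2))
S_5 = 25(1 - (-1/32)) / (3/2)
S_5 = 275/16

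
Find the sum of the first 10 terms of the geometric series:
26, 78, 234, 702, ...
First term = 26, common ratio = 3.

Sₙ = a(1 - rⁿ) / (1 - r)
S_10 = 26(1 - 3^10) / (1 - 3)
S_10 = 26(1 - 59049) / (-2)
S_10 = 767624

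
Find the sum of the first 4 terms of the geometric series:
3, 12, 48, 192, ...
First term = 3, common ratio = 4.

Sₙ = a(1 - rⁿ) / (1 - r)
S_4 = 3(1 - 4^4) / (1 - 4)
S_4 = 3(1 - 256) / (-3)
S_4 = 255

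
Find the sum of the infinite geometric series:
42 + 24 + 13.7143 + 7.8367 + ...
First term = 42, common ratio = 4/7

For |r| < 1, S = a / (1 - r)
S = 42 / (1 - (4/7))
S = 42 / (3/7)
S = 98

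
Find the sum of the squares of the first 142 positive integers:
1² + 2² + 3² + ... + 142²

Formula: ∑k² = n(n+1)(2n+1)/6
= 142×143×285/6
= 5787210/6
= 964535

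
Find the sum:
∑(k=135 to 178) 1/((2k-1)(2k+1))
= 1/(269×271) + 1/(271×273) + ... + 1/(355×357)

Partial fractions: 1/((2k-1)(2k+1)) = (1/2)[1/(2k-1) - 1/(2k+1)]
The series telescopes:
= (1/2)[1/269 - 1/357]
= 44/96033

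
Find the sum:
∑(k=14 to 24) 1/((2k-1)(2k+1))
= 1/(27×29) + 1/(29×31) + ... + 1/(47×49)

Partial fractions: 1/((2k-1)(2k+1)) = (1/2)[1/(2k-1) - 1/(2k+1)]
The series telescopes:
= (1/2)[1/27 - 1/49]
= 11/1323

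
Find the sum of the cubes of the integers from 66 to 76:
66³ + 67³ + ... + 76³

Use ∑_{k=1}^{n} k³ = [n(n+1)/2]², then subtract the first 65 terms.
∑_{k=1}^{76} k³ = [76×77/2]² = 2926² = 8561476
∑_{k=1}^{65} k³ = [65×66/2]² = 2145² = 4601025
∑_{k=66}^{76} k³ = 8561476 - 4601025 = 3960451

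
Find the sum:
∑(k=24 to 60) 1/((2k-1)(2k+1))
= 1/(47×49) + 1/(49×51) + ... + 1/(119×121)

Partial fractions: 1/((2k-1)(2k+1)) = (1/2)[1/(2k-1) - 1/(2k+1)]
The series telescopes:
= (1/2)[1/47 - 1/121]
= 37/5687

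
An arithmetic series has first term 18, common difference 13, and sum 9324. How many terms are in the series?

Using S = n/2 × [2a + (n-1)d]
9324 = n/2 × [2(18) + (n-1)(13)]
9324 = n/2 × [36 + 13n - 13]
18648 = n × [23 + 13n]
13n² + (23)n - 18648 = 0
Discriminant: Δ = (23)² - 4(13)(-18648) = 529 + 969696 = 970225
√Δ = 985
n = [-(23) + √Δ] / (2·13) = (-23 + 985) / 26 = 962 / 26 = 37
(The negative root is discarded since n must be a positive integer.)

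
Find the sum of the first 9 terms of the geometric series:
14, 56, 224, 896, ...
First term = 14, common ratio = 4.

Sₙ = a(1 - rⁿ) / (1 - r)
S_9 = 14(1 - 4^9) / (1 - 4)
S_9 = 14(1 - 262144) / (-3)
S_9 = 1223334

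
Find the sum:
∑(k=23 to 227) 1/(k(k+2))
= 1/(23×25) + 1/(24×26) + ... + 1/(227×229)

Partial fractions: 1/(k(k+2)) = (1/2)[1/k - 1/(k+2)]
Telescoping leaves the first two and last two terms:
= (1/2)[1/23 + 1/24 - 1/228 - 1/229]
= 183475/4803504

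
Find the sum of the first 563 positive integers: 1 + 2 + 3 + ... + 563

Formula: ∑k = n(n+1)/2
= 563×564/2
= 317532/2
= 158766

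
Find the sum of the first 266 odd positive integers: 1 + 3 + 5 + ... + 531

Sum of first n odd numbers = n²
= 266²
= 70756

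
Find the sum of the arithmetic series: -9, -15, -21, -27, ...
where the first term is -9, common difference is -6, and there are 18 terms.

Sₙ = n/2 × (first + last)
Last term = a + (n-1)d = -9 + (18-1)×(-6) = -111
S_18 = 18/2 × (-9 + (-111))
S_18 = 18/2 × (-120) = -1080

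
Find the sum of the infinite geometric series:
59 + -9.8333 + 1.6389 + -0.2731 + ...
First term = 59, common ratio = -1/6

For |r| < 1, S = a / (1 - r)
S = 59 / (1 - (-1/6))
S = 59 / (7/6)
S = 354/7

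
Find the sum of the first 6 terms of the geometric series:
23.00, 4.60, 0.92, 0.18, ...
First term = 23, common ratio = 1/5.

Sₙ = a(1 - rⁿ) / (1 - r)
S_6 = 23(1 - (1/5)^6) / (1 - (1/5))
S_6 = 23(1 - (1/15625)) / (4/5)
S_6 = 89838/3125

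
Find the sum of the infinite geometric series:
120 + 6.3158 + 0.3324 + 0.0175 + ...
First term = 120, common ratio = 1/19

For |r| < 1, S = a / (1 - r)
S = 120 / (1 - (1/19))
S = 120 / (18/19)
S = 380/3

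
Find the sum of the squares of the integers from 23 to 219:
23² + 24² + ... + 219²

Use ∑_{k=1}^{n} k² = n(n+1)(2n+1)/6, then subtract the first 22 terms.
∑_{k=1}^{219} k² = 219×220×439/6 = 3525170
∑_{k=1}^{22} k² = 22×23×45/6 = 3795
∑_{k=23}^{219} k² = 3525170 - 3795 = 3521375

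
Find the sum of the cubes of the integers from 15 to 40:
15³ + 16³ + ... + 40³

Use ∑_{k=1}^{n} k³ = [n(n+1)/2]², then subtract the first 14 terms.
∑_{k=1}^{40} k³ = [40×41/2]² = 820² = 672400
∑_{k=1}^{14} k³ = [14×15/2]² = 105² = 11025
∑_{k=15}^{40} k³ = 672400 - 11025 = 661375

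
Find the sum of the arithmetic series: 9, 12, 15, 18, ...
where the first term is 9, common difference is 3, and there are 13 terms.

Sₙ = n/2 × (first + last)
Last term = a + (n-1)d = 9 + (13-1)×3 = 45
S_13 = 13/2 × (9 + 45)
S_13 = 13/2 × 54 = 351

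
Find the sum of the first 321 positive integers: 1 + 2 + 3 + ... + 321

Formula: ∑k = n(n+1)/2
= 321×322/2
= 103362/2
= 51681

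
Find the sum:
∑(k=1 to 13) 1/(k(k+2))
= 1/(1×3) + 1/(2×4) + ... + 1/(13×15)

Partial fractions: 1/(k(k+2)) = (1/2)[1/k - 1/(k+2)]
Telescoping leaves the first two and last two terms:
= (1/2)[1/1 + 1/2 - 1/14 - 1/15]
= 143/210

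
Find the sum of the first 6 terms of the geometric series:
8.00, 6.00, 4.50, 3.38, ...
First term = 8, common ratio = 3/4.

Sₙ = a(1 - rⁿ) / (1 - r)
S_6 = 8(1 - (3/4)^6) / (1 - (3/4))
S_6 = 8(1 - (729/4096)) / (1/4)
S_6 = 3367/128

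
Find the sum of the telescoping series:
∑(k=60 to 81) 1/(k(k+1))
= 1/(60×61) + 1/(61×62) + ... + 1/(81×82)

Partial fractions: 1/(k(k+1)) = 1/k - 1/(k+1)
The series telescopes:
= (1/60 - 1/61) + (1/61 - 1/62) + ... + (1/81 - 1/82)
= 1/60 - 1/82
= 11/2460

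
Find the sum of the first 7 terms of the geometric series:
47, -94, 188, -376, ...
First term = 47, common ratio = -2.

Sₙ = a(1 - rⁿ) / (1 - r)
S_7 = 47(1 - (-2)^7) / (1 - (-2))
S_7 = 47(1 - (-128)) / (3)
S_7 = 2021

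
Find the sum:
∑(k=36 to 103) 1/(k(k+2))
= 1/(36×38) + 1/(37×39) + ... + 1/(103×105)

Partial fractions: 1/(k(k+2)) = (1/2)[1/k - 1/(k+2)]
Telescoping leaves the first two and last two terms:
= (1/2)[1/36 + 1/37 - 1/104 - 1/105]
= 43231/2424240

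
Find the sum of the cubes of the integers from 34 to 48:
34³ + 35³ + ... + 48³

Use ∑_{k=1}^{n} k³ = [n(n+1)/2]², then subtract the first 33 terms.
∑_{k=1}^{48} k³ = [48×49/2]² = 1176² = 1382976
∑_{k=1}^{33} k³ = [33×34/2]² = 561² = 314721
∑_{k=34}^{48} k³ = 1382976 - 314721 = 1068255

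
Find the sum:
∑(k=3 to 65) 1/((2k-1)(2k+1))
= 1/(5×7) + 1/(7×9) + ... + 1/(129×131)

Partial fractions: 1/((2k-1)(2k+1)) = (1/2)[1/(2k-1) - 1/(2k+1)]
The series telescopes:
= (1/2)[1/5 - 1/131]
= 63/655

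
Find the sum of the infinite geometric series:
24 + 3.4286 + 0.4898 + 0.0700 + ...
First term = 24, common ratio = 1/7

For |r| < 1, S = a / (1 - r)
S = 24 / (1 - (1/7))
S = 24 / (6/7)
S = 28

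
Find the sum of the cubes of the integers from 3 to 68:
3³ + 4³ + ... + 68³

Use ∑_{k=1}^{n} k³ = [n(n+1)/2]², then subtract the first 2 terms.
∑_{k=1}^{68} k³ = [68×69/2]² = 2346² = 5503716
∑_{k=1}^{2} k³ = [2×3/2]² = 3² = 9
∑_{k=3}^{68} k³ = 5503716 - 9 = 5503707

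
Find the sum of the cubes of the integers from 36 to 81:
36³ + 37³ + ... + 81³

Use ∑_{k=1}^{n} k³ = [n(n+1)/2]², then subtract the first 35 terms.
∑_{k=1}^{81} k³ = [81×82/2]² = 3321² = 11029041
∑_{k=1}^{35} k³ = [35×36/2]² = 630² = 396900
∑_{k=36}^{81} k³ = 11029041 - 396900 = 10632141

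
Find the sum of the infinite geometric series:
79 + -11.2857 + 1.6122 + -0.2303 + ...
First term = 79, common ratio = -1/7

For |r| < 1, S = a / (1 - r)
S = 79 / (1 - (-1/7))
S = 79 / (8/7)
S = 553/8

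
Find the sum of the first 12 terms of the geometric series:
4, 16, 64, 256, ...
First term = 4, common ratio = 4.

Sₙ = a(1 - rⁿ) / (1 - r)
S_12 = 4(1 - 4^12) / (1 - 4)
S_12 = 4(1 - 16777216) / (-3)
S_12 = 22369620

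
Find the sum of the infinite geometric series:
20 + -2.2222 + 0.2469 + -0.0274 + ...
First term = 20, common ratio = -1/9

For |r| < 1, S = a / (1 - r)
S = 20 / (1 - (-1/9))
S = 20 / (10/9)
S = 18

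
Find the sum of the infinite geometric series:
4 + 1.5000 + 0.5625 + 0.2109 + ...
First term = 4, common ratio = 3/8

For |r| < 1, S = a / (1 - r)
S = 4 / (1 - (3/8))
S = 4 / (5/8)
S = 32/5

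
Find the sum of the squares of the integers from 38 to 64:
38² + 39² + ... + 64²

Use ∑_{k=1}^{n} k² = n(n+1)(2n+1)/6, then subtract the first 37 terms.
∑_{k=1}^{64} k² = 64×65×129/6 = 89440
∑_{k=1}^{37} k² = 37×38×75/6 = 17575
∑_{k=38}^{64} k² = 89440 - 17575 = 71865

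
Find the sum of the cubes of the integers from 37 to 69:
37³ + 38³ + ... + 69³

Use ∑_{k=1}^{n} k³ = [n(n+1)/2]², then subtract the first 36 terms.
∑_{k=1}^{69} k³ = [69×70/2]² = 2415² = 5832225
∑_{k=1}^{36} k³ = [36×37/2]² = 666² = 443556
∑_{k=37}^{69} k³ = 5832225 - 443556 = 5388669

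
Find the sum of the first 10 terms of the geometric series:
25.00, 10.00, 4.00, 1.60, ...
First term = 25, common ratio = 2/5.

Sₙ = a(1 - rⁿ) / (1 - r)
S_10 = 25(1 - (2/5)^10) / (1 - (2/5))
S_10 = 25(1 - (1024/9765625)) / (3/5)
S_10 = 3254867/78125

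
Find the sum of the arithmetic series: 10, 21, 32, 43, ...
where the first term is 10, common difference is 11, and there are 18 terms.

Sₙ = n/2 × (first + last)
Last term = a + (n-1)d = 10 + (18-1)×11 = 197
S_18 = 18/2 × (10 + 197)
S_18 = 18/2 × 207 = 1863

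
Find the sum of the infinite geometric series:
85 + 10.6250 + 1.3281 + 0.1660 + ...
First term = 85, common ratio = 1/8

For |r| < 1, S = a / (1 - r)
S = 85 / (1 - (1/8))
S = 85 / (7/8)
S = 680/7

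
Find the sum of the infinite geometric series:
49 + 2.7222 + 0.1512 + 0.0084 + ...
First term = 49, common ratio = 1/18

For |r| < 1, S = a / (1 - r)
S = 49 / (1 - (1/18))
S = 49 / (17/18)
S = 882/17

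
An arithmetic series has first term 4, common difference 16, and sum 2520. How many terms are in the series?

Using S = n/2 × [2a + (n-1)d]
2520 = n/2 × [2(4) + (n-1)(16)]
2520 = n/2 × [8 + 16n - 16]
5040 = n × [-8 + 16n]
16n² + (-8)n - 5040 = 0
Discriminant: Δ = (-8)² - 4(16)(-5040) = 64 + 322560 = 322624
√Δ = 568
n = [-(-8) + √Δ] / (2·16) = (8 + 568) / 32 = 576 / 32 = 18
(The negative root is discarded since n must be a positive integer.)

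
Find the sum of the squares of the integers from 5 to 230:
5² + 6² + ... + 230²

Use ∑_{k=1}^{n} k² = n(n+1)(2n+1)/6, then subtract the first 4 terms.
∑_{k=1}^{230} k² = 230×231×461/6 = 4082155
∑_{k=1}^{4} k² = 4×5×9/6 = 30
∑_{k=5}^{230} k² = 4082155 - 30 = 4082125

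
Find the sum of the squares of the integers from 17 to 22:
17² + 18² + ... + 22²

Use ∑_{k=1}^{n} k² = n(n+1)(2n+1)/6, then subtract the first 16 terms.
∑_{k=1}^{22} k² = 22×23×45/6 = 3795
∑_{k=1}^{16} k² = 16×17×33/6 = 1496
∑_{k=17}^{22} k² = 3795 - 1496 = 2299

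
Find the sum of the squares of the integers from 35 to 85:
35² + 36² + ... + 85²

Use ∑_{k=1}^{n} k² = n(n+1)(2n+1)/6, then subtract the first 34 terms.
∑_{k=1}^{85} k² = 85×86×171/6 = 208335
∑_{k=1}^{34} k² = 34×35×69/6 = 13685
∑_{k=35}^{85} k² = 208335 - 13685 = 194650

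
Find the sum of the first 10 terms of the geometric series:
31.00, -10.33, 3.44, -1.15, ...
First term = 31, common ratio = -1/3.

Sₙ = a(1 - rⁿ) / (1 - r)
S_10 = 31(1 - (-1/3)^10) / (1 - (-1/3))
S_10 = 31(1 - (1/59049)) / (4/3)
S_10 = 457622/19683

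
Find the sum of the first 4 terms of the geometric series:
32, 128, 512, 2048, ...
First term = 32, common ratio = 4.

Sₙ = a(1 - rⁿ) / (1 - r)
S_4 = 32(1 - 4^4) / (1 - 4)
S_4 = 32(1 - 256) / (-3)
S_4 = 2720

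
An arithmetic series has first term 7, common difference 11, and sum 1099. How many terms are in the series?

Using S = n/2 × [2a + (n-1)d]
1099 = n/2 × [2(7) + (n-1)(11)]
1099 = n/2 × [14 + 11n - 11]
2198 = n × [3 + 11n]
11n² + (3)n - 2198 = 0
Discriminant: Δ = (3)² - 4(11)(-2198) = 9 + 96712 = 96721
√Δ = 311
n = [-(3) + √Δ] / (2·11) = (-3 + 311) / 22 = 308 / 22 = 14
(The negative root is discarded since n must be a positive integer.)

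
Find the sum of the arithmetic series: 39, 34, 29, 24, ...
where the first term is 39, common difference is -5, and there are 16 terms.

Sₙ = n/2 × (first + last)
Last term = a + (n-1)d = 39 + (16-1)×(-5) = -36
S_16 = 16/2 × (39 + (-36))
S_16 = 16/2 × 3 = 24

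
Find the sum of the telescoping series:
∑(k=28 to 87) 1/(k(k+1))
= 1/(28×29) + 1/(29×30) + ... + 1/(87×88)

Partial fractions: 1/(k(k+1)) = 1/k - 1/(k+1)
The series telescopes:
= (1/28 - 1/29) + (1/29 - 1/30) + ... + (1/87 - 1/88)
= 1/28 - 1/88
= 15/616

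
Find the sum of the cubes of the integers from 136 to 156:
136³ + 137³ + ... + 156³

Use ∑_{k=1}^{n} k³ = [n(n+1)/2]², then subtract the first 135 terms.
∑_{k=1}^{156} k³ = [156×157/2]² = 12246² = 149964516
∑_{k=1}^{135} k³ = [135×136/2]² = 9180² = 84272400
∑_{k=136}^{156} k³ = 149964516 - 84272400 = 65692116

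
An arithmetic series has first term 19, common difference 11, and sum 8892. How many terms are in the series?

Using S = n/2 × [2a + (n-1)d]
8892 = n/2 × [2(19) + (n-1)(11)]
8892 = n/2 × [38 + 11n - 11]
17784 = n × [27 + 11n]
11n² + (27)n - 17784 = 0
Discriminant: Δ = (27)² - 4(11)(-17784) = 729 + 782496 = 783225
√Δ = 885
n = [-(27) + √Δ] / (2·11) = (-27 + 885) / 22 = 858 / 22 = 39
(The negative root is discarded since n must be a positive integer.)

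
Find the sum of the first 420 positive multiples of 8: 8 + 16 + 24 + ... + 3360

Factor out 8: = 8(1 + 2 + ... + 420) = 8 × n(n+1)/2
= 8 × 420×421/2
= 8 × 88410
= 707280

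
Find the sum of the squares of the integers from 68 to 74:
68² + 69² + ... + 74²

Use ∑_{k=1}^{n} k² = n(n+1)(2n+1)/6, then subtract the first 67 terms.
∑_{k=1}^{74} k² = 74×75×149/6 = 137825
∑_{k=1}^{67} k² = 67×68×135/6 = 102510
∑_{k=68}^{74} k² = 137825 - 102510 = 35315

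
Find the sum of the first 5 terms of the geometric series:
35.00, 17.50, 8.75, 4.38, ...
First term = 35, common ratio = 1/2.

Sₙ = a(1 - rⁿ) / (1 - r)
S_5 = 35(1 - (1/2)^5) / (1 - (1/2))
S_5 = 35(1 - (1/32)) / (1/2)
S_5 = 1085/16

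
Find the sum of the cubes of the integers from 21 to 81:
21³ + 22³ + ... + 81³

Use ∑_{k=1}^{n} k³ = [n(n+1)/2]², then subtract the first 20 terms.
∑_{k=1}^{81} k³ = [81×82/2]² = 3321² = 11029041
∑_{k=1}^{20} k³ = [20×21/2]² = 210² = 44100
∑_{k=21}^{81} k³ = 11029041 - 44100 = 10984941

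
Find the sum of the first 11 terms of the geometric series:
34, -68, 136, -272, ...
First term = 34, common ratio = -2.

Sₙ = a(1 - rⁿ) / (1 - r)
S_11 = 34(1 - (-2)^11) / (1 - (-2))
S_11 = 34(1 - (-2048)) / (3)
S_11 = 23222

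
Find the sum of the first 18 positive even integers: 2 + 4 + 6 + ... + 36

Sum of first n even numbers = n(n+1)
= 18×19
= 342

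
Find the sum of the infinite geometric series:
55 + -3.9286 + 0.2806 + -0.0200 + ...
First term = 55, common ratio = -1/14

For |r| < 1, S = a / (1 - r)
S = 55 / (1 - (-1/14))
S = 55 / (15/14)
S = 154/3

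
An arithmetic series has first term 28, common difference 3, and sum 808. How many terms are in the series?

Using S = n/2 × [2a + (n-1)d]
808 = n/2 × [2(28) + (n-1)(3)]
808 = n/2 × [56 + 3n - 3]
1616 = n × [53 + 3n]
3n² + (53)n - 1616 = 0
Discriminant: Δ = (53)² - 4(3)(-1616) = 2809 + 19392 = 22201
√Δ = 149
n = [-(53) + √Δ] / (2·3) = (-53 + 149) / 6 = 96 / 6 = 16
(The negative root is discarded since n must be a positive integer.)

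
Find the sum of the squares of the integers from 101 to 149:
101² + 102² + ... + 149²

Use ∑_{k=1}^{n} k² = n(n+1)(2n+1)/6, then subtract the first 100 terms.
∑_{k=1}^{149} k² = 149×150×299/6 = 1113775
∑_{k=1}^{100} k² = 100×101×201/6 = 338350
∑_{k=101}^{149} k² = 1113775 - 338350 = 775425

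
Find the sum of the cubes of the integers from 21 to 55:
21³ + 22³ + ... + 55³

Use ∑_{k=1}^{n} k³ = [n(n+1)/2]², then subtract the first 20 terms.
∑_{k=1}^{55} k³ = [55×56/2]² = 1540² = 2371600
∑_{k=1}^{20} k³ = [20×21/2]² = 210² = 44100
∑_{k=21}^{55} k³ = 2371600 - 44100 = 2327500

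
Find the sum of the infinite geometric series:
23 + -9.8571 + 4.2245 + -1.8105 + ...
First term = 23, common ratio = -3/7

For |r| < 1, S = a / (1 - r)
S = 23 / (1 - (-3/7))
S = 23 / (10/7)
S = 161/10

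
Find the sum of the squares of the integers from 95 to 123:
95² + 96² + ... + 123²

Use ∑_{k=1}^{n} k² = n(n+1)(2n+1)/6, then subtract the first 94 terms.
∑_{k=1}^{123} k² = 123×124×247/6 = 627874
∑_{k=1}^{94} k² = 94×95×189/6 = 281295
∑_{k=95}^{123} k² = 627874 - 281295 = 346579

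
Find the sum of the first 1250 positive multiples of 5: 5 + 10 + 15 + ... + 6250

Factor out 5: = 5(1 + 2 + ... + 1250) = 5 × n(n+1)/2
= 5 × 1250×1251/2
= 5 × 781875
= 3909375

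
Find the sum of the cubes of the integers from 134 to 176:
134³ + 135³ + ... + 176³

Use ∑_{k=1}^{n} k³ = [n(n+1)/2]², then subtract the first 133 terms.
∑_{k=1}^{176} k³ = [176×177/2]² = 15576² = 242611776
∑_{k=1}^{133} k³ = [133×134/2]² = 8911² = 79405921
∑_{k=134}^{176} k³ = 242611776 - 79405921 = 163205855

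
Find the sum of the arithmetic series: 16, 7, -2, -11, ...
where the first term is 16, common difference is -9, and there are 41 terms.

Sₙ = n/2 × (first + last)
Last term = a + (n-1)d = 16 + (41-1)×(-9) = -344
S_41 = 41/2 × (16 + (-344))
S_41 = 41/2 × (-328) = -6724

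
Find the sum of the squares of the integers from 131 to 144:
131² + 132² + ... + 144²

Use ∑_{k=1}^{n} k² = n(n+1)(2n+1)/6, then subtract the first 130 terms.
∑_{k=1}^{144} k² = 144×145×289/6 = 1005720
∑_{k=1}^{130} k² = 130×131×261/6 = 740805
∑_{k=131}^{144} k² = 1005720 - 740805 = 264915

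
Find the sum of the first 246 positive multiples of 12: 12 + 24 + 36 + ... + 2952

Factor out 12: = 12(1 + 2 + ... + 246) = 12 × n(n+1)/2
= 12 × 246×247/2
= 12 × 30381
= 364572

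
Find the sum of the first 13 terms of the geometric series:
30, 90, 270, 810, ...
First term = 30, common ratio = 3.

Sₙ = a(1 - rⁿ) / (1 - r)
S_13 = 30(1 - 3^13) / (1 - 3)
S_13 = 30(1 - 1594323) / (-2)
S_13 = 23914830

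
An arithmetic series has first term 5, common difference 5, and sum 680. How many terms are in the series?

Using S = n/2 × [2a + (n-1)d]
680 = n/2 × [2(5) + (n-1)(5)]
680 = n/2 × [10 + 5n - 5]
1360 = n × [5 + 5n]
5n² + (5)n - 1360 = 0
Discriminant: Δ = (5)² - 4(5)(-1360) = 25 + 27200 = 27225
√Δ = 165
n = [-(5) + √Δ] / (2·5) = (-5 + 165) / 10 = 160 / 10 = 16
(The negative root is discarded since n must be a positive integer.)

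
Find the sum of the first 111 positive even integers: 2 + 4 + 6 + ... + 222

Sum of first n even numbers = n(n+1)
= 111×112
= 12432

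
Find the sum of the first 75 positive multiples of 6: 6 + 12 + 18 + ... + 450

Factor out 6: = 6(1 + 2 + ... + 75) = 6 × n(n+1)/2
= 6 × 75×76/2
= 6 × 2850
= 17100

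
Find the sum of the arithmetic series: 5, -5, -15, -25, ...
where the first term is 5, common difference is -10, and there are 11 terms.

Sₙ = n/2 × (first + last)
Last term = a + (n-1)d = 5 + (11-1)×(-10) = -95
S_11 = 11/2 × (5 + (-95))
S_11 = 11/2 × (-90) = -495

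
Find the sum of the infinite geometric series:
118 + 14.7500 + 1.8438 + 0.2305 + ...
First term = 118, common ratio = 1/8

For |r| < 1, S = a / (1 - r)
S = 118 / (1 - (1/8))
S = 118 / (7/8)
S = 944/7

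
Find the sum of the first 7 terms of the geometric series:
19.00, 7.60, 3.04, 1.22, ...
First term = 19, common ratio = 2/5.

Sₙ = a(1 - rⁿ) / (1 - r)
S_7 = 19(1 - (2/5)^7) / (1 - (2/5))
S_7 = 19(1 - (128/78125)) / (3/5)
S_7 = 493981/15625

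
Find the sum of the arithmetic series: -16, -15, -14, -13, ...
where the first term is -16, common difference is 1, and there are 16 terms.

Sₙ = n/2 × (first + last)
Last term = a + (n-1)d = -16 + (16-1)×1 = -1
S_16 = 16/2 × (-16 + (-1))
S_16 = 16/2 × (-17) = -136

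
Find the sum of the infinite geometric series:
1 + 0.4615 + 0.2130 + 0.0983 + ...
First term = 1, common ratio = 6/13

For |r| < 1, S = a / (1 - r)
S = 1 / (1 - (6/13))
S = 1 / (7/13)
S = 13/7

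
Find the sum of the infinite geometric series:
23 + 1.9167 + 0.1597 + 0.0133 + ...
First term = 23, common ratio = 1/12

For |r| < 1, S = a / (1 - r)
S = 23 / (1 - (1/12))
S = 23 / (11/12)
S = 276/11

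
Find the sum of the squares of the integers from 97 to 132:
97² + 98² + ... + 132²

Use ∑_{k=1}^{n} k² = n(n+1)(2n+1)/6, then subtract the first 96 terms.
∑_{k=1}^{132} k² = 132×133×265/6 = 775390
∑_{k=1}^{96} k² = 96×97×193/6 = 299536
∑_{k=97}^{132} k² = 775390 - 299536 = 475854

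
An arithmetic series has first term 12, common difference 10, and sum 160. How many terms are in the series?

Using S = n/2 × [2a + (n-1)d]
160 = n/2 × [2(12) + (n-1)(10)]
160 = n/2 × [24 + 10n - 10]
320 = n × [14 + 10n]
10n² + (14)n - 320 = 0
Discriminant: Δ = (14)² - 4(10)(-320) = 196 + 12800 = 12996
√Δ = 114
n = [-(14) + √Δ] / (2·10) = (-14 + 114) / 20 = 100 / 20 = 5
(The negative root is discarded since n must be a positive integer.)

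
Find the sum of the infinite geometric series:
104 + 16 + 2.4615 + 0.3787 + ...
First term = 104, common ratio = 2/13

For |r| < 1, S = a / (1 - r)
S = 104 / (1 - (2/13))
S = 104 / (11/13)
S = 1352/11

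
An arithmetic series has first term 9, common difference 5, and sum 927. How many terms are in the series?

Using S = n/2 × [2a + (n-1)d]
927 = n/2 × [2(9) + (n-1)(5)]
927 = n/2 × [18 + 5n - 5]
1854 = n × [13 + 5n]
5n² + (13)n - 1854 = 0
Discriminant: Δ = (13)² - 4(5)(-1854) = 169 + 37080 = 37249
√Δ = 193
n = [-(13) + √Δ] / (2·5) = (-13 + 193) / 10 = 180 / 10 = 18
(The negative root is discarded since n must be a positive integer.)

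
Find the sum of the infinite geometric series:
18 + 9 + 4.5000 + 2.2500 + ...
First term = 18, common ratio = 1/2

For |r| < 1, S = a / (1 - r)
S = 18 / (1 - (1/2))
S = 18 / (1/2)
S = 36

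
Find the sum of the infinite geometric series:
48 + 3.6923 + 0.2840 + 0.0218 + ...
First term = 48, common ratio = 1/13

For |r| < 1, S = a / (1 - r)
S = 48 / (1 - (1/13))
S = 48 / (12/13)
S = 52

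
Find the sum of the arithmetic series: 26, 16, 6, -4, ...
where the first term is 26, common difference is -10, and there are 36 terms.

Sₙ = n/2 × (first + last)
Last term = a + (n-1)d = 26 + (36-1)×(-10) = -324
S_36 = 36/2 × (26 + (-324))
S_36 = 36/2 × (-298) = -5364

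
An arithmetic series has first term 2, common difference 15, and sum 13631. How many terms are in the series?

Using S = n/2 × [2a + (n-1)d]
13631 = n/2 × [2(2) + (n-1)(15)]
13631 = n/2 × [4 + 15n - 15]
27262 = n × [-11 + 15n]
15n² + (-11)n - 27262 = 0
Discriminant: Δ = (-11)² - 4(15)(-27262) = 121 + 1635720 = 1635841
√Δ = 1279
n = [-(-11) + √Δ] / (2·15) = (11 + 1279) / 30 = 1290 / 30 = 43
(The negative root is discarded since n must be a positive integer.)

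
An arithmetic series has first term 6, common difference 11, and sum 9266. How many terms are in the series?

Using S = n/2 × [2a + (n-1)d]
9266 = n/2 × [2(6) + (n-1)(11)]
9266 = n/2 × [12 + 11n - 11]
18532 = n × [1 + 11n]
11n² + (1)n - 18532 = 0
Discriminant: Δ = (1)² - 4(11)(-18532) = 1 + 815408 = 815409
√Δ = 903
n = [-(1) + √Δ] / (2·11) = (-1 + 903) / 22 = 902 / 22 = 41
(The negative root is discarded since n must be a positive integer.)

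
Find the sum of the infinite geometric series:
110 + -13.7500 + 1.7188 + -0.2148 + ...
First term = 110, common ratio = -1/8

For |r| < 1, S = a / (1 - r)
S = 110 / (1 - (-1/8))
S = 110 / (9/8)
S = 880/9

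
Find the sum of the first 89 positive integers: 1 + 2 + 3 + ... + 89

Formula: ∑k = n(n+1)/2
= 89×90/2
= 8010/2
= 4005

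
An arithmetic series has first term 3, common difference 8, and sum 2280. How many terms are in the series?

Using S = n/2 × [2a + (n-1)d]
2280 = n/2 × [2(3) + (n-1)(8)]
2280 = n/2 × [6 + 8n - 8]
4560 = n × [-2 + 8n]
8n² + (-2)n - 4560 = 0
Discriminant: Δ = (-2)² - 4(8)(-4560) = 4 + 145920 = 145924
√Δ = 382
n = [-(-2) + √Δ] / (2·8) = (2 + 382) / 16 = 384 / 16 = 24
(The negative root is discarded since n must be a positive integer.)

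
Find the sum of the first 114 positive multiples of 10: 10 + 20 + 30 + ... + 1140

Factor out 10: = 10(1 + 2 + ... + 114) = 10 × n(n+1)/2
= 10 × 114×115/2
= 10 × 6555
= 65550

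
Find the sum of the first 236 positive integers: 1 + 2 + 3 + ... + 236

Formula: ∑k = n(n+1)/2
= 236×237/2
= 55932/2
= 27966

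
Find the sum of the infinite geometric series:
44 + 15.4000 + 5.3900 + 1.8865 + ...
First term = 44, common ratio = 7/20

For |r| < 1, S = a / (1 - r)
S = 44 / (1 - (7/20))
S = 44 / (13/20)
S = 880/13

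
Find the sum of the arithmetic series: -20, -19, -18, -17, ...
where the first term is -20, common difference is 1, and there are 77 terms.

Sₙ = n/2 × (first + last)
Last term = a + (n-1)d = -20 + (77-1)×1 = 56
S_77 = 77/2 × (-20 + 56)
S_77 = 77/2 × 36 = 1386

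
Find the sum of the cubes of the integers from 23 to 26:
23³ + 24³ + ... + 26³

Use ∑_{k=1}^{n} k³ = [n(n+1)/2]², then subtract the first 22 terms.
∑_{k=1}^{26} k³ = [26×27/2]² = 351² = 123201
∑_{k=1}^{22} k³ = [22×23/2]² = 253² = 64009
∑_{k=23}^{26} k³ = 123201 - 64009 = 59192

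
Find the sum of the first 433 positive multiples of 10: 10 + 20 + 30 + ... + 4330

Factor out 10: = 10(1 + 2 + ... + 433) = 10 × n(n+1)/2
= 10 × 433×434/2
= 10 × 93961
= 939610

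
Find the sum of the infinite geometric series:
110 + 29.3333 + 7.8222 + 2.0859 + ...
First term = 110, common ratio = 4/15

For |r| < 1, S = a / (1 - r)
S = 110 / (1 - (4/15))
S = 110 / (11/15)
S = 150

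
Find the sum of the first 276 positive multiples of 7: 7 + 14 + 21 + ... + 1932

Factor out 7: = 7(1 + 2 + ... + 276) = 7 × n(n+1)/2
= 7 × 276×277/2
= 7 × 38226
= 267582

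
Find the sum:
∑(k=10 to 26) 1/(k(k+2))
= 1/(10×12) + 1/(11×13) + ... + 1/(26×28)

Partial fractions: 1/(k(k+2)) = (1/2)[1/k - 1/(k+2)]
Telescoping leaves the first two and last two terms:
= (1/2)[1/10 + 1/11 - 1/27 - 1/28]
= 4913/83160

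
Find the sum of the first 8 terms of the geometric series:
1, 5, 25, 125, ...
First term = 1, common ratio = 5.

Sₙ = a(1 - rⁿ) / (1 - r)
S_8 = 1(1 - 5^8) / (1 - 5)
S_8 = 1(1 - 390625) / (-4)
S_8 = 97656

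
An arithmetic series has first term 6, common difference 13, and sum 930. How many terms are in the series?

Using S = n/2 × [2a + (n-1)d]
930 = n/2 × [2(6) + (n-1)(13)]
930 = n/2 × [12 + 13n - 13]
1860 = n × [-1 + 13n]
13n² + (-1)n - 1860 = 0
Discriminant: Δ = (-1)² - 4(13)(-1860) = 1 + 96720 = 96721
√Δ = 311
n = [-(-1) + √Δ] / (2·13) = (1 + 311) / 26 = 312 / 26 = 12
(The negative root is discarded since n must be a positive integer.)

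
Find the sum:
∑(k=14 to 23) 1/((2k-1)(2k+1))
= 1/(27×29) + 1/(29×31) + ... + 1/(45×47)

Partial fractions: 1/((2k-1)(2k+1)) = (1/2)[1/(2k-1) - 1/(2k+1)]
The series telescopes:
= (1/2)[1/27 - 1/47]
= 10/1269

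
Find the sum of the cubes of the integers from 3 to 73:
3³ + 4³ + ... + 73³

Use ∑_{k=1}^{n} k³ = [n(n+1)/2]², then subtract the first 2 terms.
∑_{k=1}^{73} k³ = [73×74/2]² = 2701² = 7295401
∑_{k=1}^{2} k³ = [2×3/2]² = 3² = 9
∑_{k=3}^{73} k³ = 7295401 - 9 = 7295392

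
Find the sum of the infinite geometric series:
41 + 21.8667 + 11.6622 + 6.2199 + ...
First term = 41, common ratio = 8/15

For |r| < 1, S = a / (1 - r)
S = 41 / (1 - (8/15))
S = 41 / (7/15)
S = 615/7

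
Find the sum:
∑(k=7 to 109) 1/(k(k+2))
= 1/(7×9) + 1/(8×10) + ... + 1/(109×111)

Partial fractions: 1/(k(k+2)) = (1/2)[1/k - 1/(k+2)]
Telescoping leaves the first two and last two terms:
= (1/2)[1/7 + 1/8 - 1/110 - 1/111]
= 85387/683760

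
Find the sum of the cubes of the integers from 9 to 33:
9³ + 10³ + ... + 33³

Use ∑_{k=1}^{n} k³ = [n(n+1)/2]², then subtract the first 8 terms.
∑_{k=1}^{33} k³ = [33×34/2]² = 561² = 314721
∑_{k=1}^{8} k³ = [8×9/2]² = 36² = 1296
∑_{k=9}^{33} k³ = 314721 - 1296 = 313425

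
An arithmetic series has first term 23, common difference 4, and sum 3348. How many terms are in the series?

Using S = n/2 × [2a + (n-1)d]
3348 = n/2 × [2(23) + (n-1)(4)]
3348 = n/2 × [46 + 4n - 4]
6696 = n × [42 + 4n]
4n² + (42)n - 6696 = 0
Discriminant: Δ = (42)² - 4(4)(-6696) = 1764 + 107136 = 108900
√Δ = 330
n = [-(42) + √Δ] / (2·4) = (-42 + 330) / 8 = 288 / 8 = 36
(The negative root is discarded since n must be a positive integer.)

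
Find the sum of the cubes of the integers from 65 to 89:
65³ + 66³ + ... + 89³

Use ∑_{k=1}^{n} k³ = [n(n+1)/2]², then subtract the first 64 terms.
∑_{k=1}^{89} k³ = [89×90/2]² = 4005² = 16040025
∑_{k=1}^{64} k³ = [64×65/2]² = 2080² = 4326400
∑_{k=65}^{89} k³ = 16040025 - 4326400 = 11713625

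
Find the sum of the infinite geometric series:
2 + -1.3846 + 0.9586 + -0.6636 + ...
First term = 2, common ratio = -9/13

For |r| < 1, S = a / (1 - r)
S = 2 / (1 - (-9/13))
S = 2 / (22/13)
S = 13/11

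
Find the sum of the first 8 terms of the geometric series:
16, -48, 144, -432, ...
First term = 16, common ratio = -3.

Sₙ = a(1 - rⁿ) / (1 - r)
S_8 = 16(1 - (-3)^8) / (1 - (-3))
S_8 = 16(1 - 6561) / (4)
S_8 = -26240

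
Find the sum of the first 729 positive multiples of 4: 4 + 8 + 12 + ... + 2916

Factor out 4: = 4(1 + 2 + ... + 729) = 4 × n(n+1)/2
= 4 × 729×730/2
= 4 × 266085
= 1064340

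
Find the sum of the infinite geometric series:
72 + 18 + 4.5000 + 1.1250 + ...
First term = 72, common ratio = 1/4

For |r| < 1, S = a / (1 - r)
S = 72 / (1 - (1/4))
S = 72 / (3/4)
S = 96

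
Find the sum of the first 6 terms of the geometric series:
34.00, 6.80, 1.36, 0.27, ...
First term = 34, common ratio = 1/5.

Sₙ = a(1 - rⁿ) / (1 - r)
S_6 = 34(1 - (1/5)^6) / (1 - (1/5))
S_6 = 34(1 - (1/15625)) / (4/5)
S_6 = 132804/3125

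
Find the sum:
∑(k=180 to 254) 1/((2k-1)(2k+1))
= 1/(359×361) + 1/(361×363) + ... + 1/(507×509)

Partial fractions: 1/((2k-1)(2k+1)) = (1/2)[1/(2k-1) - 1/(2k+1)]
The series telescopes:
= (1/2)[1/359 - 1/509]
= 75/182731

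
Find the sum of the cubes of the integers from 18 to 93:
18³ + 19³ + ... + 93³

Use ∑_{k=1}^{n} k³ = [n(n+1)/2]², then subtract the first 17 terms.
∑_{k=1}^{93} k³ = [93×94/2]² = 4371² = 19105641
∑_{k=1}^{17} k³ = [17×18/2]² = 153² = 23409
∑_{k=18}^{93} k³ = 19105641 - 23409 = 19082232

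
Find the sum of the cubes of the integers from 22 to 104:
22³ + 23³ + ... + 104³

Use ∑_{k=1}^{n} k³ = [n(n+1)/2]², then subtract the first 21 terms.
∑_{k=1}^{104} k³ = [104×105/2]² = 5460² = 29811600
∑_{k=1}^{21} k³ = [21×22/2]² = 231² = 53361
∑_{k=22}^{104} k³ = 29811600 - 53361 = 29758239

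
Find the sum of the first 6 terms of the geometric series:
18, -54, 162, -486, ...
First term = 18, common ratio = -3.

Sₙ = a(1 - rⁿ) / (1 - r)
S_6 = 18(1 - (-3)^6) / (1 - (-3))
S_6 = 18(1 - 729) / (4)
S_6 = -3276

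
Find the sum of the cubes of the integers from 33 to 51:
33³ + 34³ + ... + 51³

Use ∑_{k=1}^{n} k³ = [n(n+1)/2]², then subtract the first 32 terms.
∑_{k=1}^{51} k³ = [51×52/2]² = 1326² = 1758276
∑_{k=1}^{32} k³ = [32×33/2]² = 528² = 278784
∑_{k=33}^{51} k³ = 1758276 - 278784 = 1479492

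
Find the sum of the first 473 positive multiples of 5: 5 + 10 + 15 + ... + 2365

Factor out 5: = 5(1 + 2 + ... + 473) = 5 × n(n+1)/2
= 5 × 473×474/2
= 5 × 112101
= 560505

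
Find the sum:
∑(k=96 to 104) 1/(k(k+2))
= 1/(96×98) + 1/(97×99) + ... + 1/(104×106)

Partial fractions: 1/(k(k+2)) = (1/2)[1/k - 1/(k+2)]
Telescoping leaves the first two and last two terms:
= (1/2)[1/96 + 1/97 - 1/105 - 1/106]
= 10181/11515840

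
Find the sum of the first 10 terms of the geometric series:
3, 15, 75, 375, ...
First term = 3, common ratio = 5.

Sₙ = a(1 - rⁿ) / (1 - r)
S_10 = 3(1 - 5^10) / (1 - 5)
S_10 = 3(1 - 9765625) / (-4)
S_10 = 7324218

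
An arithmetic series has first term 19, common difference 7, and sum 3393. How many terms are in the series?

Using S = n/2 × [2a + (n-1)d]
3393 = n/2 × [2(19) + (n-1)(7)]
3393 = n/2 × [38 + 7n - 7]
6786 = n × [31 + 7n]
7n² + (31)n - 6786 = 0
Discriminant: Δ = (31)² - 4(7)(-6786) = 961 + 190008 = 190969
√Δ = 437
n = [-(31) + √Δ] / (2·7) = (-31 + 437) / 14 = 406 / 14 = 29
(The negative root is discarded since n must be a positive integer.)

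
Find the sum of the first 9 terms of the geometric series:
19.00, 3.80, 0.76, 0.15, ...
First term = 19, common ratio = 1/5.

Sₙ = a(1 - rⁿ) / (1 - r)
S_9 = 19(1 - (1/5)^9) / (1 - (1/5))
S_9 = 19(1 - (1/1953125)) / (4/5)
S_9 = 9277339/390625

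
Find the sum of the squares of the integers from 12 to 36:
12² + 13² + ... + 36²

Use ∑_{k=1}^{n} k² = n(n+1)(2n+1)/6, then subtract the first 11 terms.
∑_{k=1}^{36} k² = 36×37×73/6 = 16206
∑_{k=1}^{11} k² = 11×12×23/6 = 506
∑_{k=12}^{36} k² = 16206 - 506 = 15700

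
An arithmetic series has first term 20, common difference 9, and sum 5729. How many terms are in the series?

Using S = n/2 × [2a + (n-1)d]
5729 = n/2 × [2(20) + (n-1)(9)]
5729 = n/2 × [40 + 9n - 9]
11458 = n × [31 + 9n]
9n² + (31)n - 11458 = 0
Discriminant: Δ = (31)² - 4(9)(-11458) = 961 + 412488 = 413449
√Δ = 643
n = [-(31) + √Δ] / (2·9) = (-31 + 643) / 18 = 612 / 18 = 34
(The negative root is discarded since n must be a positive integer.)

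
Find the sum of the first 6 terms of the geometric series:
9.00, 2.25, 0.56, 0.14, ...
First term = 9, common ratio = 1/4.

Sₙ = a(1 - rⁿ) / (1 - r)
S_6 = 9(1 - (1/4)^6) / (1 - (1/4))
S_6 = 9(1 - (1/4096)) / (3/4)
S_6 = 12285/1024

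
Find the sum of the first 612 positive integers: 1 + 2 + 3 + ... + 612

Formula: ∑k = n(n+1)/2
= 612×613/2
= 375156/2
= 187578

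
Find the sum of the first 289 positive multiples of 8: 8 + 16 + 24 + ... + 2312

Factor out 8: = 8(1 + 2 + ... + 289) = 8 × n(n+1)/2
= 8 × 289×290/2
= 8 × 41905
= 335240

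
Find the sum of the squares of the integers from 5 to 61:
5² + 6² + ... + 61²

Use ∑_{k=1}^{n} k² = n(n+1)(2n+1)/6, then subtract the first 4 terms.
∑_{k=1}^{61} k² = 61×62×123/6 = 77531
∑_{k=1}^{4} k² = 4×5×9/6 = 30
∑_{k=5}^{61} k² = 77531 - 30 = 77501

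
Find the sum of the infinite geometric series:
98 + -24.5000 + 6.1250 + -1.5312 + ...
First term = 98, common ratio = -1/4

For |r| < 1, S = a / (1 - r)
S = 98 / (1 - (-1/4))
S = 98 / (5/4)
S = 392/5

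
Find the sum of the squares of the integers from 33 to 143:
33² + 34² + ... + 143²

Use ∑_{k=1}^{n} k² = n(n+1)(2n+1)/6, then subtract the first 32 terms.
∑_{k=1}^{143} k² = 143×144×287/6 = 984984
∑_{k=1}^{32} k² = 32×33×65/6 = 11440
∑_{k=33}^{143} k² = 984984 - 11440 = 973544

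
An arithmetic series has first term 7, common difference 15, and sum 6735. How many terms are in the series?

Using S = n/2 × [2a + (n-1)d]
6735 = n/2 × [2(7) + (n-1)(15)]
6735 = n/2 × [14 + 15n - 15]
13470 = n × [-1 + 15n]
15n² + (-1)n - 13470 = 0
Discriminant: Δ = (-1)² - 4(15)(-13470) = 1 + 808200 = 808201
√Δ = 899
n = [-(-1) + √Δ] / (2·15) = (1 + 899) / 30 = 900 / 30 = 30
(The negative root is discarded since n must be a positive integer.)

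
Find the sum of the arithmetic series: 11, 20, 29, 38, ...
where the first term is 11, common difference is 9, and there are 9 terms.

Sₙ = n/2 × (first + last)
Last term = a + (n-1)d = 11 + (9-1)×9 = 83
S_9 = 9/2 × (11 + 83)
S_9 = 9/2 × 94 = 423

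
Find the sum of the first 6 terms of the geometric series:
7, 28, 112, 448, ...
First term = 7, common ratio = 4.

Sₙ = a(1 - rⁿ) / (1 - r)
S_6 = 7(1 - 4^6) / (1 - 4)
S_6 = 7(1 - 4096) / (-3)
S_6 = 9555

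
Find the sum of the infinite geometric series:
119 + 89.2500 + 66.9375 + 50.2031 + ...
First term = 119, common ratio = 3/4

For |r| < 1, S = a / (1 - r)
S = 119 / (1 - (3/4))
S = 119 / (1/4)
S = 476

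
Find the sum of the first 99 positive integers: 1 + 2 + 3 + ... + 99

Formula: ∑k = n(n+1)/2
= 99×100/2
= 9900/2
= 4950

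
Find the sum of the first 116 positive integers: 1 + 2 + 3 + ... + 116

Formula: ∑k = n(n+1)/2
= 116×117/2
= 13572/2
= 6786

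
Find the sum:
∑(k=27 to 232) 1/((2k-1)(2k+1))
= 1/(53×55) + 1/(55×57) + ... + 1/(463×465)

Partial fractions: 1/((2k-1)(2k+1)) = (1/2)[1/(2k-1) - 1/(2k+1)]
The series telescopes:
= (1/2)[1/53 - 1/465]
= 206/24645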